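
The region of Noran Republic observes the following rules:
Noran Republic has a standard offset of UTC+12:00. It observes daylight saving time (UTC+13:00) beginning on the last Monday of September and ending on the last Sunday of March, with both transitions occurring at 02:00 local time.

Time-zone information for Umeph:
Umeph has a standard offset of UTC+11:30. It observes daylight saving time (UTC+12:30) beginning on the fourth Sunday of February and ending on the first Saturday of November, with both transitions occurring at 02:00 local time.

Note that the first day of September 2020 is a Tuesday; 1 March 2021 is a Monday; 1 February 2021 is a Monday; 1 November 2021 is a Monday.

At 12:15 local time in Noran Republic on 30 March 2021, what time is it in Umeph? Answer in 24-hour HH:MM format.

1 September 2020 is a Tuesday, so Mondays fall on 7, 14, 21, 28; the last is September 28.
1 March 2021 is a Monday, so Sundays fall on 7, 14, 21, 28; the last is March 28.
30 March 2021 does not fall between 28 September 2020 and 28 March 2021, so daylight saving is not in effect and Noran Republic is at UTC+12:00.
12:15 Noran Republic − 12h = 00:15 UTC.
1 February 2021 is a Monday, so the first Sunday is February 7 and the fourth is February 28.
1 November 2021 is a Monday, so the first Saturday is November 6.
At the standard offset (UTC+11:30), 00:15 UTC + 11h30m = 11:45 Umeph standard time.
Daylight saving runs 28 February – 6 November; the standard-time date in Umeph, 30 March 2021, is inside that window, so Umeph is at UTC+12:30.
00:15 UTC + 12h30m = 12:45 Umeph.

12:45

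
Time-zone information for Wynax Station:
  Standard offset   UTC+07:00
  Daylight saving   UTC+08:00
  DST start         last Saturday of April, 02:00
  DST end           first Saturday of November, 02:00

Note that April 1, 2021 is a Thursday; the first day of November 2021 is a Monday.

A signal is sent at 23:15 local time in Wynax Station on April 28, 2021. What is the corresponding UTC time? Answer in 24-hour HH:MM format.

15:15

1 April 2021 is a Thursday, so Saturdays fall on 3, 10, 17, 24; the last is April 24.
1 November 2021 is a Monday, so the first Saturday is November 6.
Daylight saving runs 24 April – 6 November; April 28, 2021 is inside that window, so Wynax Station is at UTC+08:00.
23:15 local − 8h = 15:15 UTC.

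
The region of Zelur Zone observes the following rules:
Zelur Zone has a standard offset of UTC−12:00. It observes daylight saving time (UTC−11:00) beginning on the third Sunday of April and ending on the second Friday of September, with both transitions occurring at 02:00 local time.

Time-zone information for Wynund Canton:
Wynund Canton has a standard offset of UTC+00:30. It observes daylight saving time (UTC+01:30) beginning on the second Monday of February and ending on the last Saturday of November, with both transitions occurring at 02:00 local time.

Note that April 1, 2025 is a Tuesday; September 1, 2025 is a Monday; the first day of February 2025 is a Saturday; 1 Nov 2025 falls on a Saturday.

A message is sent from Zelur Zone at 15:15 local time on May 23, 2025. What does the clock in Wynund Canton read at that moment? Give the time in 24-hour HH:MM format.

03:45

1 April 2025 is a Tuesday, so the first Sunday is April 6 and the third is April 20.
1 September 2025 is a Monday, so the first Friday is September 5 and the second is September 12.
Daylight saving runs 20 April – 12 September; May 23, 2025 is inside that window, so Zelur Zone is at UTC−11:00.
15:15 Zelur Zone + 11h = 02:15 UTC (rolling into the next day, 24 May 2025).
1 February 2025 is a Saturday, so the first Monday is February 3 and the second is February 10.
1 November 2025 is a Saturday, so Saturdays fall on 1, 8, 15, 22, 29; the last is November 29.
At the standard offset (UTC+00:30), 02:15 UTC + 0h30m = 02:45 Wynund Canton standard time.
Daylight saving runs 10 February – 29 November; the standard-time date in Wynund Canton, May 24, 2025, is inside that window, so Wynund Canton is at UTC+01:30.
02:15 UTC + 1h30m = 03:45 Wynund Canton.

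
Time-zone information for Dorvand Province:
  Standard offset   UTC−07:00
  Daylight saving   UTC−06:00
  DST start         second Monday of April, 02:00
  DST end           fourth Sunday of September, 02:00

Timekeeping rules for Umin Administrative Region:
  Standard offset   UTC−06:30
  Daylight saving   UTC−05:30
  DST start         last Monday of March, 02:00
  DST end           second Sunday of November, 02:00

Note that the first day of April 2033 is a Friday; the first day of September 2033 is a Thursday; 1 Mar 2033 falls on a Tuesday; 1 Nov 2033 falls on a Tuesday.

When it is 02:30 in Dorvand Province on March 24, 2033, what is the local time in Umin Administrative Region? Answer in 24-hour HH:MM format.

1 April 2033 is a Friday, so the first Monday is April 4 and the second is April 11.
1 September 2033 is a Thursday, so the first Sunday is September 4 and the fourth is September 25.
March 24, 2033 is outside the daylight-saving period (11 April – 25 September), so Dorvand Province is on standard time, UTC−07:00.
02:30 Dorvand Province + 7h = 09:30 UTC.
1 March 2033 is a Tuesday, so Mondays fall on 7, 14, 21, 28; the last is March 28.
1 November 2033 is a Tuesday, so the first Sunday is November 6 and the second is November 13.
At the standard offset (UTC−06:30), 09:30 UTC − 6h30m = 03:00 Umin Administrative Region standard time.
The standard-time date in Umin Administrative Region, March 24, 2033, does not fall between 28 March and 13 November, so daylight saving is not in effect and Umin Administrative Region is at UTC−06:30.
09:30 UTC − 6h30m = 03:00 Umin Administrative Region.

03:00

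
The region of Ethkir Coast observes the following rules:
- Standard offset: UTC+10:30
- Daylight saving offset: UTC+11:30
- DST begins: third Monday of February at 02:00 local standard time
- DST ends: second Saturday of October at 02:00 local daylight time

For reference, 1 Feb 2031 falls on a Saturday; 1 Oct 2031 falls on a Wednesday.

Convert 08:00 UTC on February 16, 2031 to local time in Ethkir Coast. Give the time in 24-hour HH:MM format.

1 February 2031 is a Saturday, so the first Monday is February 3 and the third is February 17.
1 October 2031 is a Wednesday, so the first Saturday is October 4 and the second is October 11.
At the standard offset (UTC+10:30), 08:00 UTC + 10h30m = 18:30 Ethkir Coast standard time.
The standard-time date in Ethkir Coast, February 16, 2031, is outside the daylight-saving period (17 February – 11 October), so Ethkir Coast is on standard time, UTC+10:30.
08:00 UTC + 10h30m = 18:30 local.

18:30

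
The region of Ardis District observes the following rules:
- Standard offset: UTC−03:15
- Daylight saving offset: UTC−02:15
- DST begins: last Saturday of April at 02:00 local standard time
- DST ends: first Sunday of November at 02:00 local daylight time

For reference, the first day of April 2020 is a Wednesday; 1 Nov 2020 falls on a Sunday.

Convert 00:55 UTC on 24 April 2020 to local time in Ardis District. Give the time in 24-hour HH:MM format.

1 April 2020 is a Wednesday, so Saturdays fall on 4, 11, 18, 25; the last is April 25.
1 November 2020 is a Sunday, so the first Sunday is November 1.
At the standard offset (UTC−03:15), 00:55 UTC − 3h15m = 21:40 Ardis District standard time (rolling into the previous day, 23 April 2020).
The standard-time date in Ardis District, 23 April 2020, does not fall between 25 April and 1 November, so daylight saving is not in effect and Ardis District is at UTC−03:15.
00:55 UTC − 3h15m = 21:40 local (rolling into the previous day, 23 April 2020).

21:40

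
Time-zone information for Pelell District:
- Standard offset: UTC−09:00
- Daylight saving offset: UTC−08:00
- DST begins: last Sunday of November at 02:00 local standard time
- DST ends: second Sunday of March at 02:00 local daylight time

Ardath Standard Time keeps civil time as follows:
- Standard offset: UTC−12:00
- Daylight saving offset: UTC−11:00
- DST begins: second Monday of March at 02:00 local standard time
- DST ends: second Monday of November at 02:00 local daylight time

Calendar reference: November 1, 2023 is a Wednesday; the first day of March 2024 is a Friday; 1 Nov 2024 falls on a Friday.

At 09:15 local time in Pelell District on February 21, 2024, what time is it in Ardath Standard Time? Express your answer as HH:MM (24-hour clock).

05:15

1 November 2023 is a Wednesday, so Sundays fall on 5, 12, 19, 26; the last is November 26.
1 March 2024 is a Friday, so the first Sunday is March 3 and the second is March 10.
February 21, 2024 falls between 26 November 2023 and 10 March 2024, so daylight saving is in effect and Pelell District is at UTC−08:00.
09:15 Pelell District + 8h = 17:15 UTC.
1 March 2024 is a Friday, so the first Monday is March 4 and the second is March 11.
1 November 2024 is a Friday, so the first Monday is November 4 and the second is November 11.
At the standard offset (UTC−12:00), 17:15 UTC − 12h = 05:15 Ardath Standard Time standard time.
The standard-time date in Ardath Standard Time, February 21, 2024, does not fall between 11 March and 11 November, so daylight saving is not in effect and Ardath Standard Time is at UTC−12:00.
17:15 UTC − 12h = 05:15 Ardath Standard Time.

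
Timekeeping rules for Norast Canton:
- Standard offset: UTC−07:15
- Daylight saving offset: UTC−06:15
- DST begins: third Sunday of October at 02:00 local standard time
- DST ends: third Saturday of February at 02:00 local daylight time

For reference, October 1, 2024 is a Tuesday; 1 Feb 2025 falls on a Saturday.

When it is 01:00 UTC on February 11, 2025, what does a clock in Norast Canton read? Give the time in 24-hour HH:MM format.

1 October 2024 is a Tuesday, so the first Sunday is October 6 and the third is October 20.
1 February 2025 is a Saturday, so the first Saturday is February 1 and the third is February 15.
At the standard offset (UTC−07:15), 01:00 UTC − 7h15m = 17:45 Norast Canton standard time (rolling into the previous day, 10 February 2025).
Daylight saving runs 20 October 2024 – 15 February 2025; the standard-time date in Norast Canton, February 10, 2025, is inside that window, so Norast Canton is at UTC−06:15.
01:00 UTC − 6h15m = 18:45 local (rolling into the previous day, 10 February 2025).

18:45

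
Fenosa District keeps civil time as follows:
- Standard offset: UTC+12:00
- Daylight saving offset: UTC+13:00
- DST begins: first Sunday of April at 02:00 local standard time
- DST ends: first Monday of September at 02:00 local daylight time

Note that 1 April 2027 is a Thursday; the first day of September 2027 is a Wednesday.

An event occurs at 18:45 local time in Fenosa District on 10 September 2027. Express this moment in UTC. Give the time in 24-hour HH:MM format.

06:45

1 April 2027 is a Thursday, so the first Sunday is April 4.
1 September 2027 is a Wednesday, so the first Monday is September 6.
10 September 2027 is outside the daylight-saving period (4 April – 6 September), so Fenosa District is on standard time, UTC+12:00.
18:45 local − 12h = 06:45 UTC.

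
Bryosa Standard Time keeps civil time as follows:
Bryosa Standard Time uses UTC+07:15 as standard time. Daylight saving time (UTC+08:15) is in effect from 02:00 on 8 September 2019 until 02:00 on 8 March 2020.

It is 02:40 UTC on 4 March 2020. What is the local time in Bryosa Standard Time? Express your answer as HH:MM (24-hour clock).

10:55

At the standard offset (UTC+07:15), 02:40 UTC + 7h15m = 09:55 Bryosa Standard Time standard time.
Daylight saving runs 8 September 2019 – 8 March 2020; the standard-time date in Bryosa Standard Time, 4 March 2020, is inside that window, so Bryosa Standard Time is at UTC+08:15.
02:40 UTC + 8h15m = 10:55 local.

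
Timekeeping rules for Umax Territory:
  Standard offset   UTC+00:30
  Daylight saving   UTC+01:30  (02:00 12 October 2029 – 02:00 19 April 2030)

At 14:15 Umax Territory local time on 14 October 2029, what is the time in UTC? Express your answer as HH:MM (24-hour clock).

12:45

14 October 2029 falls between 12 October 2029 and 19 April 2030, so daylight saving is in effect and Umax Territory is at UTC+01:30.
14:15 local − 1h30m = 12:45 UTC.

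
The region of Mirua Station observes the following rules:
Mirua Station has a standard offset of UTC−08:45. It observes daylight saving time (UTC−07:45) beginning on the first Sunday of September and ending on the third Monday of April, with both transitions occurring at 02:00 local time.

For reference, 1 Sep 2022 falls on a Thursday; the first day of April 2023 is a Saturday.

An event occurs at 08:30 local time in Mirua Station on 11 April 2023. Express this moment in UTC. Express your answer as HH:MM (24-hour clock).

1 September 2022 is a Thursday, so the first Sunday is September 4.
1 April 2023 is a Saturday, so the first Monday is April 3 and the third is April 17.
Daylight saving runs 4 September 2022 – 17 April 2023; 11 April 2023 is inside that window, so Mirua Station is at UTC−07:45.
08:30 local + 7h45m = 16:15 UTC.

16:15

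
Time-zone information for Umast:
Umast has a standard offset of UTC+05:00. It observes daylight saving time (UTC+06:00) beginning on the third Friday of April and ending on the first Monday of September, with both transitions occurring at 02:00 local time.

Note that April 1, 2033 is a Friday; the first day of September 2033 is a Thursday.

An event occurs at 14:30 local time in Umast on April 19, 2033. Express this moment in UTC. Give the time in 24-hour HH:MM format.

1 April 2033 is a Friday, so the first Friday is April 1 and the third is April 15.
1 September 2033 is a Thursday, so the first Monday is September 5.
Daylight saving runs 15 April – 5 September; April 19, 2033 is inside that window, so Umast is at UTC+06:00.
14:30 local − 6h = 08:30 UTC.

08:30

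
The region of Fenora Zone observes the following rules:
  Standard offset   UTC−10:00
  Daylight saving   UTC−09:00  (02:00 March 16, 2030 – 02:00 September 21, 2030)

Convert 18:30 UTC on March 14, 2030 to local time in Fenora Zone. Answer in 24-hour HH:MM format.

08:30

At the standard offset (UTC−10:00), 18:30 UTC − 10h = 08:30 Fenora Zone standard time.
Daylight saving runs 16 March – 21 September; the standard-time date in Fenora Zone, March 14, 2030, is outside that window, so Fenora Zone is on standard time at UTC−10:00.
18:30 UTC − 10h = 08:30 local.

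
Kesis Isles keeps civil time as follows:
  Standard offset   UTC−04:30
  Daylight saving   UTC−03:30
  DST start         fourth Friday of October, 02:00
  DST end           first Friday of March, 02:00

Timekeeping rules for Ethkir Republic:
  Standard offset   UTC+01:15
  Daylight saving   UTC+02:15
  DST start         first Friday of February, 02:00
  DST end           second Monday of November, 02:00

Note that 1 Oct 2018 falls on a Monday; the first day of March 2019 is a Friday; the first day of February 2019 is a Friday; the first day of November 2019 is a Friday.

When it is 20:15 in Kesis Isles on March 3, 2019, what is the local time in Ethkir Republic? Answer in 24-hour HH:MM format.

1 October 2018 is a Monday, so the first Friday is October 5 and the fourth is October 26.
1 March 2019 is a Friday, so the first Friday is March 1.
March 3, 2019 does not fall between 26 October 2018 and 1 March 2019, so daylight saving is not in effect and Kesis Isles is at UTC−04:30.
20:15 Kesis Isles + 4h30m = 00:45 UTC (rolling into the next day, 4 March 2019).
1 February 2019 is a Friday, so the first Friday is February 1.
1 November 2019 is a Friday, so the first Monday is November 4 and the second is November 11.
At the standard offset (UTC+01:15), 00:45 UTC + 1h15m = 02:00 Ethkir Republic standard time.
Daylight saving runs 1 February – 11 November; the standard-time date in Ethkir Republic, March 4, 2019, is inside that window, so Ethkir Republic is at UTC+02:15.
00:45 UTC + 2h15m = 03:00 Ethkir Republic.

03:00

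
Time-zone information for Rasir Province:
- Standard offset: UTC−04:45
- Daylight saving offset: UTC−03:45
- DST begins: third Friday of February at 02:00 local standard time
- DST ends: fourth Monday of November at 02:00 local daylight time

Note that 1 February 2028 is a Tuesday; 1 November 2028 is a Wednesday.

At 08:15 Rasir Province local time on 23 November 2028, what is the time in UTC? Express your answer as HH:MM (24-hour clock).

12:00

1 February 2028 is a Tuesday, so the first Friday is February 4 and the third is February 18.
1 November 2028 is a Wednesday, so the first Monday is November 6 and the fourth is November 27.
23 November 2028 lies within the daylight-saving period (18 February – 27 November), so Rasir Province is on daylight time, UTC−03:45.
08:15 local + 3h45m = 12:00 UTC.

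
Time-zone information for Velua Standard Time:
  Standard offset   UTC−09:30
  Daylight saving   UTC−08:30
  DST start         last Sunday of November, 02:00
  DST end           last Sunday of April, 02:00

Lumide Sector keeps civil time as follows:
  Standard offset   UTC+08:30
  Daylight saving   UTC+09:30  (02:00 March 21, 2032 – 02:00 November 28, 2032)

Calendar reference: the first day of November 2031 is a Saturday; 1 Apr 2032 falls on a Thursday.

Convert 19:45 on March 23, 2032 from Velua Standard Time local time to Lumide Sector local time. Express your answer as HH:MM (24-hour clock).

1 November 2031 is a Saturday, so Sundays fall on 2, 9, 16, 23, 30; the last is November 30.
1 April 2032 is a Thursday, so Sundays fall on 4, 11, 18, 25; the last is April 25.
March 23, 2032 falls between 30 November 2031 and 25 April 2032, so daylight saving is in effect and Velua Standard Time is at UTC−08:30.
19:45 Velua Standard Time + 8h30m = 04:15 UTC (rolling into the next day, 24 March 2032).
At the standard offset (UTC+08:30), 04:15 UTC + 8h30m = 12:45 Lumide Sector standard time.
The standard-time date in Lumide Sector, March 24, 2032, falls between 21 March and 28 November, so daylight saving is in effect and Lumide Sector is at UTC+09:30.
04:15 UTC + 9h30m = 13:45 Lumide Sector.

13:45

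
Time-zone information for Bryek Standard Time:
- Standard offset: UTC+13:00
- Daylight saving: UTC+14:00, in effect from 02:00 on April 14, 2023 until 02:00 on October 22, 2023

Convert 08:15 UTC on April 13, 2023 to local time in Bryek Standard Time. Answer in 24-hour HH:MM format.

21:15

At the standard offset (UTC+13:00), 08:15 UTC + 13h = 21:15 Bryek Standard Time standard time.
The standard-time date in Bryek Standard Time, April 13, 2023, is outside the daylight-saving period (14 April – 22 October), so Bryek Standard Time is on standard time, UTC+13:00.
08:15 UTC + 13h = 21:15 local.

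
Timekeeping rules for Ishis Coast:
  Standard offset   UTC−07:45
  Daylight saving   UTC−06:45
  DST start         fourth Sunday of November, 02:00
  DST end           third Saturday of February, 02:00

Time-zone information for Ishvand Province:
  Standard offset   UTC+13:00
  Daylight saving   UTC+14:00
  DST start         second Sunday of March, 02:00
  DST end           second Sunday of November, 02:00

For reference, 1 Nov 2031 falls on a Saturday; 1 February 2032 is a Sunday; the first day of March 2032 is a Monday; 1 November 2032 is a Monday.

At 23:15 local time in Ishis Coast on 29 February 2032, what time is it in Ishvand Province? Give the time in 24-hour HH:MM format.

1 November 2031 is a Saturday, so the first Sunday is November 2 and the fourth is November 23.
1 February 2032 is a Sunday, so the first Saturday is February 7 and the third is February 21.
29 February 2032 is outside the daylight-saving period (23 November 2031 – 21 February 2032), so Ishis Coast is on standard time, UTC−07:45.
23:15 Ishis Coast + 7h45m = 07:00 UTC (rolling into the next day, 1 March 2032).
1 March 2032 is a Monday, so the first Sunday is March 7 and the second is March 14.
1 November 2032 is a Monday, so the first Sunday is November 7 and the second is November 14.
At the standard offset (UTC+13:00), 07:00 UTC + 13h = 20:00 Ishvand Province standard time.
The standard-time date in Ishvand Province, 1 March 2032, does not fall between 14 March and 14 November, so daylight saving is not in effect and Ishvand Province is at UTC+13:00.
07:00 UTC + 13h = 20:00 Ishvand Province.

20:00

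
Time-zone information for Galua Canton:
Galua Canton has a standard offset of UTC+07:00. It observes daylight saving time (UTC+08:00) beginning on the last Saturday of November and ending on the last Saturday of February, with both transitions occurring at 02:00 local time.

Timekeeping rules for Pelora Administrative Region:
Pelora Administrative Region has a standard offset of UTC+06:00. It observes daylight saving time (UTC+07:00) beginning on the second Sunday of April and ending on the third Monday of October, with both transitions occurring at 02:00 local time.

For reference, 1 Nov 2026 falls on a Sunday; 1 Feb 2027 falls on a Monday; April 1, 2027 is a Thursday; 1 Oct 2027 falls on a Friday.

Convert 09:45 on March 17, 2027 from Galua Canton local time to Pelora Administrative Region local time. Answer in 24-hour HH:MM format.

08:45

1 November 2026 is a Sunday, so Saturdays fall on 7, 14, 21, 28; the last is November 28.
1 February 2027 is a Monday, so Saturdays fall on 6, 13, 20, 27; the last is February 27.
Daylight saving runs 28 November 2026 – 27 February 2027; March 17, 2027 is outside that window, so Galua Canton is on standard time at UTC+07:00.
09:45 Galua Canton − 7h = 02:45 UTC.
1 April 2027 is a Thursday, so the first Sunday is April 4 and the second is April 11.
1 October 2027 is a Friday, so the first Monday is October 4 and the third is October 18.
At the standard offset (UTC+06:00), 02:45 UTC + 6h = 08:45 Pelora Administrative Region standard time.
Daylight saving runs 11 April – 18 October; the standard-time date in Pelora Administrative Region, March 17, 2027, is outside that window, so Pelora Administrative Region is on standard time at UTC+06:00.
02:45 UTC + 6h = 08:45 Pelora Administrative Region.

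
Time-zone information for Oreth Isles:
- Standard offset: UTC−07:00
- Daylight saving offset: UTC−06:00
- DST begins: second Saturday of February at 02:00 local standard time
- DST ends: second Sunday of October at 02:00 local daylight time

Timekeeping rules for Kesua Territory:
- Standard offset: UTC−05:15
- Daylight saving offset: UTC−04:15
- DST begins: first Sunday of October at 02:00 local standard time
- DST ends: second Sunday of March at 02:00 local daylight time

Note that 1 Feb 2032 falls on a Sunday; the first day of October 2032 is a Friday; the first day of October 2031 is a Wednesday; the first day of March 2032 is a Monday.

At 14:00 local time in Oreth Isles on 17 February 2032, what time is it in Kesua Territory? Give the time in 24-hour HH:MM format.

15:45

1 February 2032 is a Sunday, so the first Saturday is February 7 and the second is February 14.
1 October 2032 is a Friday, so the first Sunday is October 3 and the second is October 10.
17 February 2032 falls between 14 February and 10 October, so daylight saving is in effect and Oreth Isles is at UTC−06:00.
14:00 Oreth Isles + 6h = 20:00 UTC.
1 October 2031 is a Wednesday, so the first Sunday is October 5.
1 March 2032 is a Monday, so the first Sunday is March 7 and the second is March 14.
At the standard offset (UTC−05:15), 20:00 UTC − 5h15m = 14:45 Kesua Territory standard time.
The standard-time date in Kesua Territory, 17 February 2032, lies within the daylight-saving period (5 October 2031 – 14 March 2032), so Kesua Territory is on daylight time, UTC−04:15.
20:00 UTC − 4h15m = 15:45 Kesua Territory.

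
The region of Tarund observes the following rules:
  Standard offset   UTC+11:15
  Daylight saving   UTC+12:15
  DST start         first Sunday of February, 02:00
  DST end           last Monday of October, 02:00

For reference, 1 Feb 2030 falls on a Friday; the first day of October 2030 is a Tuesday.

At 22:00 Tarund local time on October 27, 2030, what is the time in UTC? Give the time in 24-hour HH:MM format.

1 February 2030 is a Friday, so the first Sunday is February 3.
1 October 2030 is a Tuesday, so Mondays fall on 7, 14, 21, 28; the last is October 28.
Daylight saving runs 3 February – 28 October; October 27, 2030 is inside that window, so Tarund is at UTC+12:15.
22:00 local − 12h15m = 09:45 UTC.

09:45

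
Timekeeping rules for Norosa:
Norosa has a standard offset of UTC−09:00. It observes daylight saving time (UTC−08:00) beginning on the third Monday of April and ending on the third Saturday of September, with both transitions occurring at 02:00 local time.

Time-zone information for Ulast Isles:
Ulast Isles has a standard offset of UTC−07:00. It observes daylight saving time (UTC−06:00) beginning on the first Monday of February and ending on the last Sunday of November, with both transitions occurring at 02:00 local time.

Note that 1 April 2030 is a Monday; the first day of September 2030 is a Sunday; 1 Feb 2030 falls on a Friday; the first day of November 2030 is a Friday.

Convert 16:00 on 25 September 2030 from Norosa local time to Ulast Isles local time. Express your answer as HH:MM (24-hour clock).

19:00

1 April 2030 is a Monday, so the first Monday is April 1 and the third is April 15.
1 September 2030 is a Sunday, so the first Saturday is September 7 and the third is September 21.
25 September 2030 does not fall between 15 April and 21 September, so daylight saving is not in effect and Norosa is at UTC−09:00.
16:00 Norosa + 9h = 01:00 UTC (rolling into the next day, 26 September 2030).
1 February 2030 is a Friday, so the first Monday is February 4.
1 November 2030 is a Friday, so Sundays fall on 3, 10, 17, 24; the last is November 24.
At the standard offset (UTC−07:00), 01:00 UTC − 7h = 18:00 Ulast Isles standard time (rolling into the previous day, 25 September 2030).
The standard-time date in Ulast Isles, 25 September 2030, falls between 4 February and 24 November, so daylight saving is in effect and Ulast Isles is at UTC−06:00.
01:00 UTC − 6h = 19:00 Ulast Isles (rolling into the previous day, 25 September 2030).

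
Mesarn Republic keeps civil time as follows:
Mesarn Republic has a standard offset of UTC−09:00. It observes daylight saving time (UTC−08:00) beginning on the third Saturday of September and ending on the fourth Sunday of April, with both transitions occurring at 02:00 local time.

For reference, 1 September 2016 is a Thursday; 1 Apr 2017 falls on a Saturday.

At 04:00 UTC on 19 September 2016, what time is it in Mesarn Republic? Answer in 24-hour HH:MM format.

20:00

1 September 2016 is a Thursday, so the first Saturday is September 3 and the third is September 17.
1 April 2017 is a Saturday, so the first Sunday is April 2 and the fourth is April 23.
At the standard offset (UTC−09:00), 04:00 UTC − 9h = 19:00 Mesarn Republic standard time (rolling into the previous day, 18 September 2016).
Daylight saving runs 17 September 2016 – 23 April 2017; the standard-time date in Mesarn Republic, 18 September 2016, is inside that window, so Mesarn Republic is at UTC−08:00.
04:00 UTC − 8h = 20:00 local (rolling into the previous day, 18 September 2016).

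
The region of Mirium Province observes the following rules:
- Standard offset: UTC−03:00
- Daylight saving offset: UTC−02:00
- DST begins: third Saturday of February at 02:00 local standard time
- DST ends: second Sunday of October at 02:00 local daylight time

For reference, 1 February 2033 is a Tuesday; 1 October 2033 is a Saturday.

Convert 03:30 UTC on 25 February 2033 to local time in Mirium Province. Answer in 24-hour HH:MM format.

01:30

1 February 2033 is a Tuesday, so the first Saturday is February 5 and the third is February 19.
1 October 2033 is a Saturday, so the first Sunday is October 2 and the second is October 9.
At the standard offset (UTC−03:00), 03:30 UTC − 3h = 00:30 Mirium Province standard time.
Daylight saving runs 19 February – 9 October; the standard-time date in Mirium Province, 25 February 2033, is inside that window, so Mirium Province is at UTC−02:00.
03:30 UTC − 2h = 01:30 local.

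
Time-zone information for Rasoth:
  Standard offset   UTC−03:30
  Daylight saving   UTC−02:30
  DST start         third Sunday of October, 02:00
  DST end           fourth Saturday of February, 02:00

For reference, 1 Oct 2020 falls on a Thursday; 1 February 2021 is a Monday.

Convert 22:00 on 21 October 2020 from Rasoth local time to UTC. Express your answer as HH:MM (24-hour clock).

00:30

1 October 2020 is a Thursday, so the first Sunday is October 4 and the third is October 18.
1 February 2021 is a Monday, so the first Saturday is February 6 and the fourth is February 27.
21 October 2020 lies within the daylight-saving period (18 October 2020 – 27 February 2021), so Rasoth is on daylight time, UTC−02:30.
22:00 local + 2h30m = 00:30 UTC (rolling into the next day, 22 October 2020).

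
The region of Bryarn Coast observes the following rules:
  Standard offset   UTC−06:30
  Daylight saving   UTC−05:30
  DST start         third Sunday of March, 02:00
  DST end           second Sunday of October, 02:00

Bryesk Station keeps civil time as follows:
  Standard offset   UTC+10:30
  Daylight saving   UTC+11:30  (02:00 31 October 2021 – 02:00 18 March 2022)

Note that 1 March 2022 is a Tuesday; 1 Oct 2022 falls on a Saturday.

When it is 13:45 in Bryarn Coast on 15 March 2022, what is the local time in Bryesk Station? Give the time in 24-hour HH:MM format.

07:45

1 March 2022 is a Tuesday, so the first Sunday is March 6 and the third is March 20.
1 October 2022 is a Saturday, so the first Sunday is October 2 and the second is October 9.
15 March 2022 does not fall between 20 March and 9 October, so daylight saving is not in effect and Bryarn Coast is at UTC−06:30.
13:45 Bryarn Coast + 6h30m = 20:15 UTC.
At the standard offset (UTC+10:30), 20:15 UTC + 10h30m = 06:45 Bryesk Station standard time (rolling into the next day, 16 March 2022).
The standard-time date in Bryesk Station, 16 March 2022, falls between 31 October 2021 and 18 March 2022, so daylight saving is in effect and Bryesk Station is at UTC+11:30.
20:15 UTC + 11h30m = 07:45 Bryesk Station (rolling into the next day, 16 March 2022).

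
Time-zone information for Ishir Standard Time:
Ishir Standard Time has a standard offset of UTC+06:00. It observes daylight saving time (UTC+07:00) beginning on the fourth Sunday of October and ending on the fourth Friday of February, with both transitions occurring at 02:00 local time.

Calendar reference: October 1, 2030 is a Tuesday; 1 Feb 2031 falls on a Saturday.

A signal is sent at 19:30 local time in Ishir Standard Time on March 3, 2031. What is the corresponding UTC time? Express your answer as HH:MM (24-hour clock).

1 October 2030 is a Tuesday, so the first Sunday is October 6 and the fourth is October 27.
1 February 2031 is a Saturday, so the first Friday is February 7 and the fourth is February 28.
March 3, 2031 is outside the daylight-saving period (27 October 2030 – 28 February 2031), so Ishir Standard Time is on standard time, UTC+06:00.
19:30 local − 6h = 13:30 UTC.

13:30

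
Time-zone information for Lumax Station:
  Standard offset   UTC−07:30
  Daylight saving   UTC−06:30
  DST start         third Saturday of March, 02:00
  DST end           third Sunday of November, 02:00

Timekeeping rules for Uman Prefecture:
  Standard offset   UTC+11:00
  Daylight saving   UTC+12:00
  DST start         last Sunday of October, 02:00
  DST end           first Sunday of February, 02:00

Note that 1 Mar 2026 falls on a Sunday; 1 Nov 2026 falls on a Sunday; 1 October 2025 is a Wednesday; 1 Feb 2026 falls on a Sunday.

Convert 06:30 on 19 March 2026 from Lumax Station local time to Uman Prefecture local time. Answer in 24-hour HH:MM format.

1 March 2026 is a Sunday, so the first Saturday is March 7 and the third is March 21.
1 November 2026 is a Sunday, so the first Sunday is November 1 and the third is November 15.
19 March 2026 is outside the daylight-saving period (21 March – 15 November), so Lumax Station is on standard time, UTC−07:30.
06:30 Lumax Station + 7h30m = 14:00 UTC.
1 October 2025 is a Wednesday, so Sundays fall on 5, 12, 19, 26; the last is October 26.
1 February 2026 is a Sunday, so the first Sunday is February 1.
At the standard offset (UTC+11:00), 14:00 UTC + 11h = 01:00 Uman Prefecture standard time (rolling into the next day, 20 March 2026).
Daylight saving runs 26 October 2025 – 1 February 2026; the standard-time date in Uman Prefecture, 20 March 2026, is outside that window, so Uman Prefecture is on standard time at UTC+11:00.
14:00 UTC + 11h = 01:00 Uman Prefecture (rolling into the next day, 20 March 2026).

01:00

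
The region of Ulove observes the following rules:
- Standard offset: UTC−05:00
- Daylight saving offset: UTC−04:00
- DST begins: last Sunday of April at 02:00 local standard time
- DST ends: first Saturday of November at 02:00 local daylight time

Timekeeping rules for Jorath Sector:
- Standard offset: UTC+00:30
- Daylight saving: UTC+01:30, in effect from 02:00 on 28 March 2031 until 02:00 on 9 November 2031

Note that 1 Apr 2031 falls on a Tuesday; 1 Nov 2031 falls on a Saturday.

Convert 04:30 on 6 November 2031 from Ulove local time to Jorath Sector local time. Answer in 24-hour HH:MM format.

11:00

1 April 2031 is a Tuesday, so Sundays fall on 6, 13, 20, 27; the last is April 27.
1 November 2031 is a Saturday, so the first Saturday is November 1.
Daylight saving runs 27 April – 1 November; 6 November 2031 is outside that window, so Ulove is on standard time at UTC−05:00.
04:30 Ulove + 5h = 09:30 UTC.
At the standard offset (UTC+00:30), 09:30 UTC + 0h30m = 10:00 Jorath Sector standard time.
Daylight saving runs 28 March – 9 November; the standard-time date in Jorath Sector, 6 November 2031, is inside that window, so Jorath Sector is at UTC+01:30.
09:30 UTC + 1h30m = 11:00 Jorath Sector.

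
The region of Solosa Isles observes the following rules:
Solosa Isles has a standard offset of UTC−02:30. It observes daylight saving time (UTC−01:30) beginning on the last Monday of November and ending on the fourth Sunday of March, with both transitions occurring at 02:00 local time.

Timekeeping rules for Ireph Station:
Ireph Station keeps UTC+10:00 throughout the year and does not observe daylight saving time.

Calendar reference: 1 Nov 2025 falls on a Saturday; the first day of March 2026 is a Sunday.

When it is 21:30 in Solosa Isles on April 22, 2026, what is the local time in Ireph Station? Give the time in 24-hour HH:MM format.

10:00

1 November 2025 is a Saturday, so Mondays fall on 3, 10, 17, 24; the last is November 24.
1 March 2026 is a Sunday, so the first Sunday is March 1 and the fourth is March 22.
April 22, 2026 is outside the daylight-saving period (24 November 2025 – 22 March 2026), so Solosa Isles is on standard time, UTC−02:30.
21:30 Solosa Isles + 2h30m = 00:00 UTC (rolling into the next day, 23 April 2026).
Ireph Station stays on UTC+10:00 all year.
00:00 UTC + 10h = 10:00 Ireph Station.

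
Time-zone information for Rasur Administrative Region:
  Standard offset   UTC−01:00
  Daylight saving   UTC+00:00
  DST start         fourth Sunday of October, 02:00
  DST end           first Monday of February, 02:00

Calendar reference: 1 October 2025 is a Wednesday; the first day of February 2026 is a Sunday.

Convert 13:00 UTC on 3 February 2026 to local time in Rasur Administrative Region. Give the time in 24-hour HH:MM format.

12:00

1 October 2025 is a Wednesday, so the first Sunday is October 5 and the fourth is October 26.
1 February 2026 is a Sunday, so the first Monday is February 2.
At the standard offset (UTC−01:00), 13:00 UTC − 1h = 12:00 Rasur Administrative Region standard time.
Daylight saving runs 26 October 2025 – 2 February 2026; the standard-time date in Rasur Administrative Region, 3 February 2026, is outside that window, so Rasur Administrative Region is on standard time at UTC−01:00.
13:00 UTC − 1h = 12:00 local.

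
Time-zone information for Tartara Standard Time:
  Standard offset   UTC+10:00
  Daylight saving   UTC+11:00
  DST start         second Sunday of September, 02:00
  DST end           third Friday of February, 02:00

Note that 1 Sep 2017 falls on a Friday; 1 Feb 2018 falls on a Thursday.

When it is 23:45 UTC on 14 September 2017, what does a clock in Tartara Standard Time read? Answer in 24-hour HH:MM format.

1 September 2017 is a Friday, so the first Sunday is September 3 and the second is September 10.
1 February 2018 is a Thursday, so the first Friday is February 2 and the third is February 16.
At the standard offset (UTC+10:00), 23:45 UTC + 10h = 09:45 Tartara Standard Time standard time (rolling into the next day, 15 September 2017).
The standard-time date in Tartara Standard Time, 15 September 2017, lies within the daylight-saving period (10 September 2017 – 16 February 2018), so Tartara Standard Time is on daylight time, UTC+11:00.
23:45 UTC + 11h = 10:45 local (rolling into the next day, 15 September 2017).

10:45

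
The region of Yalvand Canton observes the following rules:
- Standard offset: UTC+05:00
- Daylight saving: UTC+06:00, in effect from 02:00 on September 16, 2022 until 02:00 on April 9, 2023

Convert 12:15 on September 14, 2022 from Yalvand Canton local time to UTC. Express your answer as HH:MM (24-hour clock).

September 14, 2022 does not fall between 16 September 2022 and 9 April 2023, so daylight saving is not in effect and Yalvand Canton is at UTC+05:00.
12:15 local − 5h = 07:15 UTC.

07:15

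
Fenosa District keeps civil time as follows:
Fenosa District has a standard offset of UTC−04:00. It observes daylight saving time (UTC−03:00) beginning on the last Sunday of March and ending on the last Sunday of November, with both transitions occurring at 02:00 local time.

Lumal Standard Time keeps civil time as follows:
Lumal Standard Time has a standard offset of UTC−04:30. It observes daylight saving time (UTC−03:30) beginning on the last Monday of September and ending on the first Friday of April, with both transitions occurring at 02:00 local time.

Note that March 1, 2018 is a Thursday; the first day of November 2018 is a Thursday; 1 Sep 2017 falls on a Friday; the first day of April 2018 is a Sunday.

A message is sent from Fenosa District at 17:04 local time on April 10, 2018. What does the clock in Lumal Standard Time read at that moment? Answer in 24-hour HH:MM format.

15:34

1 March 2018 is a Thursday, so Sundays fall on 4, 11, 18, 25; the last is March 25.
1 November 2018 is a Thursday, so Sundays fall on 4, 11, 18, 25; the last is November 25.
April 10, 2018 falls between 25 March and 25 November, so daylight saving is in effect and Fenosa District is at UTC−03:00.
17:04 Fenosa District + 3h = 20:04 UTC.
1 September 2017 is a Friday, so Mondays fall on 4, 11, 18, 25; the last is September 25.
1 April 2018 is a Sunday, so the first Friday is April 6.
At the standard offset (UTC−04:30), 20:04 UTC − 4h30m = 15:34 Lumal Standard Time standard time.
Daylight saving runs 25 September 2017 – 6 April 2018; the standard-time date in Lumal Standard Time, April 10, 2018, is outside that window, so Lumal Standard Time is on standard time at UTC−04:30.
20:04 UTC − 4h30m = 15:34 Lumal Standard Time.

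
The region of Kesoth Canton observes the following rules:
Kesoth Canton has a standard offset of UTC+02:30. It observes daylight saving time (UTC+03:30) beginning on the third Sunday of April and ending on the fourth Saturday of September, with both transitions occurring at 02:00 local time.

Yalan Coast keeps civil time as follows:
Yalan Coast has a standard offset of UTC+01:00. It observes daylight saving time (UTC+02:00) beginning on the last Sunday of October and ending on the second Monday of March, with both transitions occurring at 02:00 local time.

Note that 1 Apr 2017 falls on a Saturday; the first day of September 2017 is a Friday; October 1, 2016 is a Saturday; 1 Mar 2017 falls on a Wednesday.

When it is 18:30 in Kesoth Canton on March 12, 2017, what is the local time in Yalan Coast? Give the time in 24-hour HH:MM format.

18:00

1 April 2017 is a Saturday, so the first Sunday is April 2 and the third is April 16.
1 September 2017 is a Friday, so the first Saturday is September 2 and the fourth is September 23.
Daylight saving runs 16 April – 23 September; March 12, 2017 is outside that window, so Kesoth Canton is on standard time at UTC+02:30.
18:30 Kesoth Canton − 2h30m = 16:00 UTC.
1 October 2016 is a Saturday, so Sundays fall on 2, 9, 16, 23, 30; the last is October 30.
1 March 2017 is a Wednesday, so the first Monday is March 6 and the second is March 13.
At the standard offset (UTC+01:00), 16:00 UTC + 1h = 17:00 Yalan Coast standard time.
Daylight saving runs 30 October 2016 – 13 March 2017; the standard-time date in Yalan Coast, March 12, 2017, is inside that window, so Yalan Coast is at UTC+02:00.
16:00 UTC + 2h = 18:00 Yalan Coast.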